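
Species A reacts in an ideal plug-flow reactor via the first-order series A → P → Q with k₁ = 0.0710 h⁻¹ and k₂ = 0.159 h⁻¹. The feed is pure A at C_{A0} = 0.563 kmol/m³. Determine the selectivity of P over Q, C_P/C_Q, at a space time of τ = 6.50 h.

For first-order series with pure A initially, C_P(τ) = k₁C_{A0}/(k₂−k₁)·(e^(−k₁τ) − e^(−k₂τ)).
e^(−k₁τ) = e^(−0.0710×6.50) = e^(−0.4615) = 0.6303; e^(−k₂τ) = e^(−1.034) = 0.3558.
C_P = 0.0710×0.563/(0.159−0.0710) × (0.6303−0.3558) = 0.4542×0.2746 = 0.1247 kmol/m³.
C_A = C_{A0}e^(−k₁τ) = 0.3549 kmol/m³, so C_Q = C_{A0}−C_A−C_P = 0.08340 kmol/m³; C_P/C_Q = 1.50.

1.50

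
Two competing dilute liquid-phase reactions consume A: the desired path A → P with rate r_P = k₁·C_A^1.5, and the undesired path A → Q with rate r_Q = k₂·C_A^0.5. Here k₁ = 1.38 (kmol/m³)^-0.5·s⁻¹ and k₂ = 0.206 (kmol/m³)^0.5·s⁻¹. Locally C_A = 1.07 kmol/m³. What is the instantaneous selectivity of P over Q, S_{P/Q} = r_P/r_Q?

7.17

S_{P/Q} = r_P/r_Q = (k₁·C_A^1.5)/(k₂·C_A^0.5) = (k₁/k₂)·C_A.
= (1.38×1.070^1.5) / (0.206×1.070^0.5) = 1.527/0.2131 = 7.17.
Since the desired path is higher order in A, keeping C_A high (PFR or concentrated feed) favours P.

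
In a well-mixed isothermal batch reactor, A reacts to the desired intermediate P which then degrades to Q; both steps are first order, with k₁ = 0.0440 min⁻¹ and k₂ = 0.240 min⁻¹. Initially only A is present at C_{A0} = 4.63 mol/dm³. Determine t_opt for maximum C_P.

Setting dC_P/dt = 0 gives t_opt = ln(k₂/k₁)/(k₂−k₁).
= ln(0.240/0.0440)/(0.240−0.0440) = ln(5.455)/0.1960 = 1.696/0.1960 = 8.66 min.

8.66 min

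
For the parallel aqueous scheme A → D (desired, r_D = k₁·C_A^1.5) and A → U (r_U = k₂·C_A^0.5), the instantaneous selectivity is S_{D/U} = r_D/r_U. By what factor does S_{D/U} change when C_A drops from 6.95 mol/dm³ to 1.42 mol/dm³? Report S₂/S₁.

S_{D/U} = (k₁/k₂)·C_A, so S₂/S₁ = (C_{A,2}/C_{A,1}).
= 1.42/6.95 = 0.204.

0.204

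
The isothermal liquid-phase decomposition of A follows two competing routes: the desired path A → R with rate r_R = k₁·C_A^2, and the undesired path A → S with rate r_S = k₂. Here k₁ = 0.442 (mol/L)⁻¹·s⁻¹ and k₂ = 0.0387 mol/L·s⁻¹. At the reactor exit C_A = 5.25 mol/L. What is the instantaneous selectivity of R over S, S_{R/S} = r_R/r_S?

S_{R/S} = r_R/r_S = (k₁·C_A^2)/(k₂) = (k₁/k₂)·C_A^2.
= (0.442×5.250^2) / (0.0387) = 12.18/0.03870 = 315.
Since the desired path is higher order in A, keeping C_A high (PFR or concentrated feed) favours R.

315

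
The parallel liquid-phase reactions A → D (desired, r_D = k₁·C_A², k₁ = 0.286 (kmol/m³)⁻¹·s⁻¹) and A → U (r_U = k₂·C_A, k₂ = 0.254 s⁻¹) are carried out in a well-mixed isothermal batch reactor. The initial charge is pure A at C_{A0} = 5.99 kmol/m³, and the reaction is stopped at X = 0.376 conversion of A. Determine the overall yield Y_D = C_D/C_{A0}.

C_A = C_{A0}(1−X) = 3.738 kmol/m³.
Along a PFR/batch, dC_U/dC_A = −r_U/(r_D+r_U) = −k₂/(k₂+k₁·C_A).
Integrating from C_{A0} to C_A: C_U = (0.254/0.286)·ln[(0.254+0.286·5.99)/(0.254+0.286·3.74)] = 0.8881·ln(1.967/1.323) = 0.3523 kmol/m³.
Then C_D = (C_{A0}−C_A) − C_U = 2.252 − 0.3523 = 1.900 kmol/m³.
Y_D = C_D/C_{A0} = 1.900/5.99 = 0.317.

0.317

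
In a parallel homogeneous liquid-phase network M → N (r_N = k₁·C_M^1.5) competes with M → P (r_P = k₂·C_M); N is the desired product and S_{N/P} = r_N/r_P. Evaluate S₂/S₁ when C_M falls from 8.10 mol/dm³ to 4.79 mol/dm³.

0.769

S_{N/P} = (k₁/k₂)·C_M^0.5, so S₂/S₁ = (C_{M,2}/C_{M,1})^0.5.
= (4.79/8.10)^0.5 = (0.5914)^0.5 = 0.769.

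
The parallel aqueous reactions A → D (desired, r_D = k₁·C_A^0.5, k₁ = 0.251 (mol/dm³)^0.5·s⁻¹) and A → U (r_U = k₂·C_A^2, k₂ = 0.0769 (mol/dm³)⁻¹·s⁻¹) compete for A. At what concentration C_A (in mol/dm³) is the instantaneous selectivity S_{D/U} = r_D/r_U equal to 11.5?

0.432 mol/dm³

S_{D/U} = (k₁/k₂)·C_A^-1.5 ⇒ C_A = (S·k₂/k₁)^(1/(-1.5)).
= (11.5×0.0769/0.251)^(-0.6667) = (3.523)^(-0.6667) = 0.432 mol/dm³.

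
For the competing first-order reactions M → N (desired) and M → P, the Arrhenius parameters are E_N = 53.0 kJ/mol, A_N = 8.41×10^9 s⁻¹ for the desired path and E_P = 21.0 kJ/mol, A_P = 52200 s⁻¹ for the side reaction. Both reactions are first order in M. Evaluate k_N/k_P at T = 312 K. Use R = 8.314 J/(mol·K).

0.707

With equal orders, S_{N/P} = k_N/k_P = (A_N/A_P)·exp[(E_P−E_N)/(RT)].
(E_P−E_N)/(RT) = (21.0−53.0)×10³/(8.314×312) = -32000/2594 = -12.34.
k_N/k_P = (8.41×10^9/52200)·exp(-12.34) = 1.611×10^5 × 4.389×10^-6 = 0.707.
Since E_N > E_P, raising the temperature improves selectivity toward N.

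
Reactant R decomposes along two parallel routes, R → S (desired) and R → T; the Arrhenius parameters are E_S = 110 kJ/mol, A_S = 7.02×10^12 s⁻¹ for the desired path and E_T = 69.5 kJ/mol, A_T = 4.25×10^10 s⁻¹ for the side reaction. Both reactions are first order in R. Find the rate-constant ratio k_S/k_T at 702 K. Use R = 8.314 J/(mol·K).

0.160

With equal orders, S_{S/T} = k_S/k_T = (A_S/A_T)·exp[(E_T−E_S)/(RT)].
(E_T−E_S)/(RT) = (69.5−110)×10³/(8.314×702) = -40500/5836 = -6.939.
k_S/k_T = (7.02×10^12/4.25×10^10)·exp(-6.939) = 165.2 × 9.691×10^-4 = 0.160.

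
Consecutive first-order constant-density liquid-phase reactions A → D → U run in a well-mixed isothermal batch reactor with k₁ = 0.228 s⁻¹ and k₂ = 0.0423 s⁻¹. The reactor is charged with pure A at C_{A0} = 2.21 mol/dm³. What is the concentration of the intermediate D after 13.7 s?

1.40 mol/dm³

For first-order series with pure A initially, C_D(t) = k₁C_{A0}/(k₂−k₁)·(e^(−k₁t) − e^(−k₂t)).
e^(−k₁t) = e^(−0.228×13.7) = e^(−3.124) = 0.04400; e^(−k₂t) = e^(−0.5795) = 0.5602.
C_D = 0.228×2.21/(0.0423−0.228) × (0.04400−0.5602) = (-2.713)×(-0.5162) = 1.401 mol/dm³.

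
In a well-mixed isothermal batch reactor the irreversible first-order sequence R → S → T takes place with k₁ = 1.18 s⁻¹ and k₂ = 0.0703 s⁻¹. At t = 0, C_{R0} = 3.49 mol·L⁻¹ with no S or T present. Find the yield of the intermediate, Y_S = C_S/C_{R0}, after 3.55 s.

Solving the coupled first-order balances gives C_S(t) = [k₁/(k₂−k₁)]·C_{R0}·(e^(−k₁t) − e^(−k₂t)).
e^(−k₁t) = e^(−1.18×3.55) = e^(−4.189) = 0.01516; e^(−k₂t) = e^(−0.2496) = 0.7791.
C_S = 1.18×3.49/(0.0703−1.18) × (0.01516−0.7791) = (-3.711)×(-0.7640) = 2.835 mol·L⁻¹.
Y_S = C_S/C_{R0} = 2.835/3.49 = 0.812.

0.812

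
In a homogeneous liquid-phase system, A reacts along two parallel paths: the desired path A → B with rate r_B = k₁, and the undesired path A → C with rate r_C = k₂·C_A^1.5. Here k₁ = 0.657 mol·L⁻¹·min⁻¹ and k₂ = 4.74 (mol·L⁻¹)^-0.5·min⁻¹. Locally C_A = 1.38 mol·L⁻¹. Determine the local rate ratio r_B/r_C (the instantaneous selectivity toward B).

0.0855

S_{B/C} = r_B/r_C = (k₁)/(k₂·C_A^1.5) = (k₁/k₂)·C_A^-1.5.
= (0.657) / (4.74×1.380^1.5) = 0.6570/7.684 = 0.0855.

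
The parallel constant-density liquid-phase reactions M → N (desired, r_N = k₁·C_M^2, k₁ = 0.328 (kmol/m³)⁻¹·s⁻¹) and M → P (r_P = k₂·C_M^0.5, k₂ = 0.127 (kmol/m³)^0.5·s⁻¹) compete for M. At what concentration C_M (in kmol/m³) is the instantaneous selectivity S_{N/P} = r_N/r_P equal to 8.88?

2.28 kmol/m³

S_{N/P} = (k₁/k₂)·C_M^1.5 ⇒ C_M = (S·k₂/k₁)^(1/1.5).
= (8.88×0.127/0.328)^(0.6667) = (3.438)^(0.6667) = 2.28 kmol/m³.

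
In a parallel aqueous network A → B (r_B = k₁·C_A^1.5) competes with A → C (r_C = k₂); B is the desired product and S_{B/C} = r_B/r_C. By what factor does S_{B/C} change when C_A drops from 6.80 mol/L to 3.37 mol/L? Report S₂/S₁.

S_{B/C} = (k₁/k₂)·C_A^1.5, so S₂/S₁ = (C_{A,2}/C_{A,1})^1.5.
= (3.37/6.80)^1.5 = (0.4956)^1.5 = 0.349.

0.349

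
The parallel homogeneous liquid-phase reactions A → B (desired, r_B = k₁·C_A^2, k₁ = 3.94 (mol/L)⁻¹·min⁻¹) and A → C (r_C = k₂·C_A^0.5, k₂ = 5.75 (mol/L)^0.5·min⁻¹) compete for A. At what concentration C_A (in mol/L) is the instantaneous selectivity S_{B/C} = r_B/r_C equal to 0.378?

0.673 mol/L

S_{B/C} = (k₁/k₂)·C_A^1.5 ⇒ C_A = (S·k₂/k₁)^(1/1.5).
= (0.378×5.75/3.94)^(0.6667) = (0.5516)^(0.6667) = 0.673 mol/L.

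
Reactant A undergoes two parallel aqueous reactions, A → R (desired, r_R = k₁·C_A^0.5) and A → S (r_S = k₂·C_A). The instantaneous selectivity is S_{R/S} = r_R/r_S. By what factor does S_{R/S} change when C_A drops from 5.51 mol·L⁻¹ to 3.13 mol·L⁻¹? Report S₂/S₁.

S_{R/S} = (k₁/k₂)·C_A^-0.5, so S₂/S₁ = (C_{A,2}/C_{A,1})^-0.5.
= (3.13/5.51)^(-0.5) = (0.5681)^(-0.5) = 1.33.
Selectivity toward R rises as C_A falls — low-concentration operation is favoured.

1.33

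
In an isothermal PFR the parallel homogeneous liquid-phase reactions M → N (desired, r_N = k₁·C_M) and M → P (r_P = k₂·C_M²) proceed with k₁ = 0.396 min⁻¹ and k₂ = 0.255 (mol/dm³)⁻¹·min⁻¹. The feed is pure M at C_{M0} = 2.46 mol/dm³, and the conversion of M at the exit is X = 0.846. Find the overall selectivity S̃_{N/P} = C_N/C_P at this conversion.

C_M = C_{M0}(1−X) = 0.3788 mol/dm³.
Along a PFR/batch, dC_N/dC_M = −r_N/(r_N+r_P) = −k₁/(k₁+k₂·C_M).
Integrating from C_{M0} to C_M: C_N = (0.396/0.255)·ln[(0.396+0.255·2.46)/(0.396+0.255·0.379)] = 1.553·ln(1.023/0.4926) = 1.135 mol/dm³.
C_P = (C_{M0}−C_M)−C_N = 0.9458 mol/dm³; S̃_{N/P} = 1.135/0.9458 = 1.20.

1.20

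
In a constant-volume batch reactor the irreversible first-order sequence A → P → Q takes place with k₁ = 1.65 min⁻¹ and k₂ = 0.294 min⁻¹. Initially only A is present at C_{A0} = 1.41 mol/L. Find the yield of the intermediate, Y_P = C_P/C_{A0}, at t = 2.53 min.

0.560

The intermediate concentration in a first-order A→B→C sequence is C_P = k₁C_{A0}(e^(−k₁t) − e^(−k₂t))/(k₂−k₁).
e^(−k₁t) = e^(−1.65×2.53) = e^(−4.174) = 0.01538; e^(−k₂t) = e^(−0.7438) = 0.4753.
C_P = 1.65×1.41/(0.294−1.65) × (0.01538−0.4753) = (-1.716)×(-0.4599) = 0.7891 mol/L.
Y_P = C_P/C_{A0} = 0.7891/1.41 = 0.560.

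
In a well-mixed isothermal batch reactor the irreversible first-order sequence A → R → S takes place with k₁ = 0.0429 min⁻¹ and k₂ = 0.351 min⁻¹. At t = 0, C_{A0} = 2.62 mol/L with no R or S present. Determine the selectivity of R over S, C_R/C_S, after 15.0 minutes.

Solving the coupled first-order balances gives C_R(t) = [k₁/(k₂−k₁)]·C_{A0}·(e^(−k₁t) − e^(−k₂t)).
e^(−k₁t) = e^(−0.0429×15.0) = e^(−0.6435) = 0.5255; e^(−k₂t) = e^(−5.265) = 0.005169.
C_R = 0.0429×2.62/(0.351−0.0429) × (0.5255−0.005169) = 0.3648×0.5203 = 0.1898 mol/L.
C_A = C_{A0}e^(−k₁t) = 1.377 mol/L, so C_S = C_{A0}−C_A−C_R = 1.054 mol/L; C_R/C_S = 0.180.

0.180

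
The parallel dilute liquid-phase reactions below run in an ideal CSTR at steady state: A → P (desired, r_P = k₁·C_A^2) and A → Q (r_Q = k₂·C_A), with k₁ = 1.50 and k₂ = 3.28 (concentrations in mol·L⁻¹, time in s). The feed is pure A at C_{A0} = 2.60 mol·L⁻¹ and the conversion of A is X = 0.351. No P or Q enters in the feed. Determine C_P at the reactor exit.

0.397 mol·L⁻¹

Exit C_A = C_{A0}(1−X) = 2.60×0.649 = 1.687 mol·L⁻¹.
A CSTR operates uniformly at the exit composition, giving r_P = 4.271 and r_Q = 5.535 (each k·C_A^n at C_A = 1.687).
Fraction of consumed A going to P: r_P/(r_P+r_Q) = 0.4356.
C_P = 0.4356·C_{A0}·X = 0.4356×2.60×0.351 = 0.397 mol·L⁻¹.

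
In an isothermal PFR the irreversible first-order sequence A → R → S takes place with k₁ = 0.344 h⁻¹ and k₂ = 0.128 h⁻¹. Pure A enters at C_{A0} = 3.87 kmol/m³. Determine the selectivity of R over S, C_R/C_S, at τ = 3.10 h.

3.93

Solving the coupled first-order balances gives C_R(τ) = [k₁/(k₂−k₁)]·C_{A0}·(e^(−k₁τ) − e^(−k₂τ)).
e^(−k₁τ) = e^(−0.344×3.10) = e^(−1.066) = 0.3442; e^(−k₂τ) = e^(−0.3968) = 0.6725.
C_R = 0.344×3.87/(0.128−0.344) × (0.3442−0.6725) = (-6.163)×(-0.3282) = 2.023 kmol/m³.
C_A = C_{A0}e^(−k₁τ) = 1.332 kmol/m³, so C_S = C_{A0}−C_A−C_R = 0.5148 kmol/m³; C_R/C_S = 3.93.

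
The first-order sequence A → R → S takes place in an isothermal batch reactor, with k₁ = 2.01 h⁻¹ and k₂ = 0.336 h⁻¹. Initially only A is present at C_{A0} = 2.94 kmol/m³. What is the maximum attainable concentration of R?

2.05 kmol/m³

For a first-order series the maximum intermediate yield is C_{R,max}/C_{A0} = (k₁/k₂)^[k₂/(k₂−k₁)].
= (2.01/0.336)^(0.336/(0.336−2.01)) = (5.982)^(-0.2007) = 0.6983.
C_{R,max} = 0.6983×2.94 = 2.05 kmol/m³.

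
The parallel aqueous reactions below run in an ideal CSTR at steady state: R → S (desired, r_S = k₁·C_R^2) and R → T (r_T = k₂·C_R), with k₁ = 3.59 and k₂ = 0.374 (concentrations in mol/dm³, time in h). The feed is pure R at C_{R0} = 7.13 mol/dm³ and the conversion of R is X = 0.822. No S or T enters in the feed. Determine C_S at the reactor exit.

Exit C_R = C_{R0}(1−X) = 7.13×0.178 = 1.269 mol/dm³.
Rates in a CSTR are evaluated at the outlet concentration: r_S = 3.59×1.269^2 = 5.782, r_T = 0.374×1.269 = 0.4747.
Fraction of consumed R going to S: r_S/(r_S+r_T) = 0.9241.
C_S = 0.9241·C_{R0}·X = 0.9241×7.13×0.822 = 5.42 mol/dm³.

5.42 mol/dm³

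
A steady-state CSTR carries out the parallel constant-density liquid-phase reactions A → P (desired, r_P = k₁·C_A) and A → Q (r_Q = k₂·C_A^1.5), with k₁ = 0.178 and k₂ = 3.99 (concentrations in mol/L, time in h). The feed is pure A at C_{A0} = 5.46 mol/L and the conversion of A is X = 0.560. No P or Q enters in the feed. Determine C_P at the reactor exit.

Exit C_A = C_{A0}(1−X) = 5.46×0.440 = 2.402 mol/L.
Rates in a CSTR are evaluated at the outlet concentration: r_P = 0.178×2.402 = 0.4276, r_Q = 3.99×2.402^1.5 = 14.86.
Fraction of consumed A going to P: r_P/(r_P+r_Q) = 0.02798.
C_P = 0.02798·C_{A0}·X = 0.02798×5.46×0.560 = 0.0855 mol/L.

0.0855 mol/L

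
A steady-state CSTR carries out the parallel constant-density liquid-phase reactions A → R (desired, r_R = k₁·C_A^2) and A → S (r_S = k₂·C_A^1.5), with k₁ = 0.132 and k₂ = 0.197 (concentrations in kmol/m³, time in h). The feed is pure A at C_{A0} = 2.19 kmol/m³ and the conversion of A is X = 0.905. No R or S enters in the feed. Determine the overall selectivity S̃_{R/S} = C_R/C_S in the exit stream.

Exit C_A = C_{A0}(1−X) = 2.19×0.0950 = 0.2080 kmol/m³.
A CSTR operates uniformly at the exit composition, giving r_R = 0.005714 and r_S = 0.01869 (each k·C_A^n at C_A = 0.2080).
Overall selectivity = C_R/C_S = r_Rτ/(r_Sτ) = r_R/r_S = 0.306.

0.306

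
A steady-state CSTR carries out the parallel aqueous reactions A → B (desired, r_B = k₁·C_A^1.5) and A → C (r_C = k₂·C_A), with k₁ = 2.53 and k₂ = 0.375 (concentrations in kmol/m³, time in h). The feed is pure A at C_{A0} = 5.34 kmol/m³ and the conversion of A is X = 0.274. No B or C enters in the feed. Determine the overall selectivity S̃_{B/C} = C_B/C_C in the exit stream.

13.3

Exit C_A = C_{A0}(1−X) = 5.34×0.726 = 3.877 kmol/m³.
A CSTR operates uniformly at the exit composition, giving r_B = 19.31 and r_C = 1.454 (each k·C_A^n at C_A = 3.877).
Overall selectivity = C_B/C_C = r_Bτ/(r_Cτ) = r_B/r_C = 13.3.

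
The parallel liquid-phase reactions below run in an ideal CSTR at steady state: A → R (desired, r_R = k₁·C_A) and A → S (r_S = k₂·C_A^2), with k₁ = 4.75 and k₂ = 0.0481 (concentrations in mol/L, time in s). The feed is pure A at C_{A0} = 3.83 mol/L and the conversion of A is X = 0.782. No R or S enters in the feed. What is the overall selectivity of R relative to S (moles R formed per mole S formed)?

Exit C_A = C_{A0}(1−X) = 3.83×0.218 = 0.8349 mol/L.
In a CSTR the entire volume is at exit conditions, so r_R = 4.75×0.8349 = 3.966 and r_S = 0.0481×0.8349^2 = 0.03353.
Overall selectivity = C_R/C_S = r_Rτ/(r_Sτ) = r_R/r_S = 118.

118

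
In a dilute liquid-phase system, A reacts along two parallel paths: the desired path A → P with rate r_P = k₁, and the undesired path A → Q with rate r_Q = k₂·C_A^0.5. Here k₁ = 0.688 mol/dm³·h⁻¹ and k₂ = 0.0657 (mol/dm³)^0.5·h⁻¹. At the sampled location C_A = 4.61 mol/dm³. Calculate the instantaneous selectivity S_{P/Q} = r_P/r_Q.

4.88

S_{P/Q} = r_P/r_Q = (k₁)/(k₂·C_A^0.5) = (k₁/k₂)·C_A^-0.5.
= (0.688) / (0.0657×4.610^0.5) = 0.6880/0.1411 = 4.88.
The undesired path is higher order in A, so low C_A (CSTR or dilute feed) favours P.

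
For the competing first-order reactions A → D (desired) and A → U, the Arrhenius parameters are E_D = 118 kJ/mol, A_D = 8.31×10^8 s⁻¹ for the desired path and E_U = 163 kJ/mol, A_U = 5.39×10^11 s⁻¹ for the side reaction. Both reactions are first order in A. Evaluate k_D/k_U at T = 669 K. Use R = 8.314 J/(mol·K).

Since both paths have the same order in A, the concentration cancels and S_{D/U} = k_D/k_U = (A_D/A_U)·exp[(E_U−E_D)/(RT)].
(E_U−E_D)/(RT) = (163−118)×10³/(8.314×669) = 45000/5562 = 8.091.
k_D/k_U = (8.31×10^8/5.39×10^11)·exp(8.091) = 0.001542 × 3263 = 5.03.
Since E_D < E_U, lowering the temperature improves selectivity toward D.

5.03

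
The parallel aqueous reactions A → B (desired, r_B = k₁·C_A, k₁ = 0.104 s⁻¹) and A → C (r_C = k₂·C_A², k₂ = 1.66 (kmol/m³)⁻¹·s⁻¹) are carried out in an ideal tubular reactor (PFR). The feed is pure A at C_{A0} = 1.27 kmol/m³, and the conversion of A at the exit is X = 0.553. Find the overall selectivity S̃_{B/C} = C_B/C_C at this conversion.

C_A = C_{A0}(1−X) = 0.5677 kmol/m³.
Along a PFR/batch, dC_B/dC_A = −r_B/(r_B+r_C) = −k₁/(k₁+k₂·C_A).
Integrating from C_{A0} to C_A: C_B = (0.104/1.66)·ln[(0.104+1.66·1.27)/(0.104+1.66·0.568)] = 0.06265·ln(2.212/1.046) = 0.04690 kmol/m³.
C_C = (C_{A0}−C_A)−C_B = 0.6554 kmol/m³; S̃_{B/C} = 0.04690/0.6554 = 0.0716.

0.0716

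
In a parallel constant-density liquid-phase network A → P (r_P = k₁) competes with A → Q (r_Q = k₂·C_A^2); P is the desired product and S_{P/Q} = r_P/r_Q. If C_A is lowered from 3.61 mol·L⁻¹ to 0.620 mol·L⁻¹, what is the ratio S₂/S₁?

33.9

S_{P/Q} = (k₁/k₂)·C_A^-2, so S₂/S₁ = (C_{A,2}/C_{A,1})^-2.
= (0.620/3.61)^(-2) = (0.1717)^(-2) = 33.9.
Selectivity toward P rises as C_A falls — low-concentration operation is favoured.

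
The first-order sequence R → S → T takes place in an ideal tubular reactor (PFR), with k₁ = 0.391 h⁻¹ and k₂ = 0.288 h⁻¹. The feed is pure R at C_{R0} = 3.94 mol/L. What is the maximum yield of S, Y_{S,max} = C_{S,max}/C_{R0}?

At the optimum, C_{S,max}/C_{R0} = (k₁/k₂)^[k₂/(k₂−k₁)].
= (0.391/0.288)^(0.288/(0.288−0.391)) = (1.358)^(-2.796) = 0.4253.

0.425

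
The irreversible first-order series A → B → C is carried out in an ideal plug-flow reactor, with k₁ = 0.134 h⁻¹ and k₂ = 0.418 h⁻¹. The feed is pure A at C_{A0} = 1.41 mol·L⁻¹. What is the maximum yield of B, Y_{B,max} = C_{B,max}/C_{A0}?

0.187

For a first-order series the maximum intermediate yield is C_{B,max}/C_{A0} = (k₁/k₂)^[k₂/(k₂−k₁)].
= (0.134/0.418)^(0.418/(0.418−0.134)) = (0.3206)^(1.472) = 0.1874.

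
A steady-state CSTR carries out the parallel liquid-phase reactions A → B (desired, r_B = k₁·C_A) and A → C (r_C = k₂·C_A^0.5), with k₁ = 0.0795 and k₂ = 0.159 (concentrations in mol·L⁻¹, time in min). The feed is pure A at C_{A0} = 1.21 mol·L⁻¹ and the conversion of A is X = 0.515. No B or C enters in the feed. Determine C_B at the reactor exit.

0.173 mol·L⁻¹

Exit C_A = C_{A0}(1−X) = 1.21×0.485 = 0.5868 mol·L⁻¹.
A CSTR operates uniformly at the exit composition, giving r_B = 0.04665 and r_C = 0.1218 (each k·C_A^n at C_A = 0.5868).
Fraction of consumed A going to B: r_B/(r_B+r_C) = 0.2770.
C_B = 0.2770·C_{A0}·X = 0.2770×1.21×0.515 = 0.173 mol·L⁻¹.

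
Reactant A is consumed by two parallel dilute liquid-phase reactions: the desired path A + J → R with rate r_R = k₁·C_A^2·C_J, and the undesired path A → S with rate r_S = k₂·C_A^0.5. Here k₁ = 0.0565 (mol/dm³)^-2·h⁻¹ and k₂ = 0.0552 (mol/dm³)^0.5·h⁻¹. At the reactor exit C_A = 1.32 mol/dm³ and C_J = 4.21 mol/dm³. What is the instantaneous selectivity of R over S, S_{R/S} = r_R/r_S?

6.54

S_{R/S} = r_R/r_S = (k₁·C_A^2·C_J)/(k₂·C_A^0.5) = (k₁/k₂)·C_A^1.5·C_J.
= (0.0565×1.320^2×4.210) / (0.0552×1.320^0.5) = 0.4145/0.06342 = 6.54.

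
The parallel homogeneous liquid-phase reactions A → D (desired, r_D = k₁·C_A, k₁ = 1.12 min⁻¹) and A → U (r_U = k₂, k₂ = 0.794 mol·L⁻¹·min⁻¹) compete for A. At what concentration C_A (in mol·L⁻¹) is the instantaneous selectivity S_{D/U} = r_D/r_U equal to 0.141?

S_{D/U} = (k₁/k₂)·C_A ⇒ C_A = S·k₂/k₁.
= 0.141×0.794/1.12 = 0.100 mol·L⁻¹.

0.100 mol·L⁻¹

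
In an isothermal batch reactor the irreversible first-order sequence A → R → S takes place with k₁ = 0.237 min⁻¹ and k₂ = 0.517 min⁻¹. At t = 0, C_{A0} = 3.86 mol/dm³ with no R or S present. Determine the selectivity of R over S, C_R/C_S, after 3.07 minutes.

Solving the coupled first-order balances gives C_R(t) = [k₁/(k₂−k₁)]·C_{A0}·(e^(−k₁t) − e^(−k₂t)).
e^(−k₁t) = e^(−0.237×3.07) = e^(−0.7276) = 0.4831; e^(−k₂t) = e^(−1.587) = 0.2045.
C_R = 0.237×3.86/(0.517−0.237) × (0.4831−0.2045) = 3.267×0.2786 = 0.9102 mol/dm³.
C_A = C_{A0}e^(−k₁t) = 1.865 mol/dm³, so C_S = C_{A0}−C_A−C_R = 1.085 mol/dm³; C_R/C_S = 0.839.

0.839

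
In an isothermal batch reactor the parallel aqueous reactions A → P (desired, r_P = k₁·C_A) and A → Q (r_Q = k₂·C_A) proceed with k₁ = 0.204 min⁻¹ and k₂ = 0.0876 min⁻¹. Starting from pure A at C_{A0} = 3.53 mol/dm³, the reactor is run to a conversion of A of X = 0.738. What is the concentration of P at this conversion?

C_A = C_{A0}(1−X) = 0.9249 mol/dm³.
Both paths are first order in A, so the instantaneous fraction to P is constant: dC_P/d(−C_A) = k₁/(k₁+k₂) = 0.6996.
C_P = 0.6996·(C_{A0}−C_A) = 0.6996×2.605 = 1.82 mol/dm³.

1.82 mol/dm³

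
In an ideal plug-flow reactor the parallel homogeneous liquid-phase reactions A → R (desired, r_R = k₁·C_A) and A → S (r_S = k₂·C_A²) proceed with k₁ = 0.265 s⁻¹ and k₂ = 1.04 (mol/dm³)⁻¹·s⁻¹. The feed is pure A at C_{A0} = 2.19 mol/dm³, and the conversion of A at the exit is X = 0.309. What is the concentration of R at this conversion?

0.0826 mol/dm³

C_A = C_{A0}(1−X) = 1.513 mol/dm³.
Along a PFR/batch, dC_R/dC_A = −r_R/(r_R+r_S) = −k₁/(k₁+k₂·C_A).
Integrating from C_{A0} to C_A: C_R = (0.265/1.04)·ln[(0.265+1.04·2.19)/(0.265+1.04·1.51)] = 0.2548·ln(2.543/1.839) = 0.08257 mol/dm³.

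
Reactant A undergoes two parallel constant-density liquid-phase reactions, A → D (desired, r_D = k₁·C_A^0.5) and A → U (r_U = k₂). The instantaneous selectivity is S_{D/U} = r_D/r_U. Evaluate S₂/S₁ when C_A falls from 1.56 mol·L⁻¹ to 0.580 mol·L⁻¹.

S_{D/U} = (k₁/k₂)·C_A^0.5, so S₂/S₁ = (C_{A,2}/C_{A,1})^0.5.
= (0.580/1.56)^0.5 = (0.3718)^0.5 = 0.610.
Selectivity toward D falls as C_A falls — high-concentration operation is favoured.

0.610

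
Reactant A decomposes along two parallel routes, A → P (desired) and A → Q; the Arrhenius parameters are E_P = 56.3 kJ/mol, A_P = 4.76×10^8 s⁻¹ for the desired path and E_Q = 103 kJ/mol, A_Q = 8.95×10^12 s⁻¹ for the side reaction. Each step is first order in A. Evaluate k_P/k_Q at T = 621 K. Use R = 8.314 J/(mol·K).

k_P/k_Q = (A_P/A_Q)·exp[−(E_P−E_Q)/(RT)] = (A_P/A_Q)·exp[(E_Q−E_P)/(RT)].
(E_Q−E_P)/(RT) = (103−56.3)×10³/(8.314×621) = 46700/5163 = 9.045.
k_P/k_Q = (4.76×10^8/8.95×10^12)·exp(9.045) = 5.318×10^-5 × 8477 = 0.451.

0.451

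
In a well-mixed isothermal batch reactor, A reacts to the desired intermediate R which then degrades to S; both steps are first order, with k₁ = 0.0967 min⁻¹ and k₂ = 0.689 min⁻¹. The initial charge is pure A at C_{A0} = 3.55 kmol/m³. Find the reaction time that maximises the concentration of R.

3.32 min

The intermediate peaks when r₁ = r₂, i.e. k₁e^(−k₁t) = k₂e^(−k₂t), giving t_opt = ln(k₂/k₁)/(k₂−k₁).
= ln(0.689/0.0967)/(0.689−0.0967) = ln(7.125)/0.5923 = 1.964/0.5923 = 3.32 min.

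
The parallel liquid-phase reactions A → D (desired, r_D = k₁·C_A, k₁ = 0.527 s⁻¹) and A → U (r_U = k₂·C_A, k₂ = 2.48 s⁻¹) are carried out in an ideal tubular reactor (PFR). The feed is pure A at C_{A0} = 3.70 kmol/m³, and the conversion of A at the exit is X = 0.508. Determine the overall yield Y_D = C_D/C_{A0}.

0.0890

C_A = C_{A0}(1−X) = 1.820 kmol/m³.
Both paths are first order in A, so the instantaneous fraction to D is constant: dC_D/d(−C_A) = k₁/(k₁+k₂) = 0.1753.
C_D = 0.1753·(C_{A0}−C_A) = 0.1753×1.880 = 0.329 kmol/m³.
Y_D = C_D/C_{A0} = 0.3294/3.70 = 0.0890.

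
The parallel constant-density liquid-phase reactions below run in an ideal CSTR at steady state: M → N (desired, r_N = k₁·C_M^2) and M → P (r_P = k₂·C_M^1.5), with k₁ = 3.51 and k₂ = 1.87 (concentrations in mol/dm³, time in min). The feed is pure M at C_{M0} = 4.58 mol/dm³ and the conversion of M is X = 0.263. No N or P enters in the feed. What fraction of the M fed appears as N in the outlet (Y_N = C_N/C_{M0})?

0.204

Exit C_M = C_{M0}(1−X) = 4.58×0.737 = 3.375 mol/dm³.
Rates in a CSTR are evaluated at the outlet concentration: r_N = 3.51×3.375^2 = 39.99, r_P = 1.87×3.375^1.5 = 11.60.
Fraction of consumed M going to N: r_N/(r_N+r_P) = 0.7752.
C_N = 0.7752·C_{M0}·X = 0.7752×4.58×0.263 = 0.934 mol/dm³; Y_N = C_N/C_{M0} = 0.204.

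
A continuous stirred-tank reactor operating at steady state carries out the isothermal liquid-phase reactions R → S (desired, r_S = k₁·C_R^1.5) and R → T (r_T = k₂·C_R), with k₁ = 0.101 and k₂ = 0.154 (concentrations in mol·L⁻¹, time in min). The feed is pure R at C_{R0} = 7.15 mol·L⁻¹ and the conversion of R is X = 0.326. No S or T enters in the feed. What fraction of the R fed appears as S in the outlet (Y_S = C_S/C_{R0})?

Exit C_R = C_{R0}(1−X) = 7.15×0.674 = 4.819 mol·L⁻¹.
A CSTR operates uniformly at the exit composition, giving r_S = 1.068 and r_T = 0.7421 (each k·C_R^n at C_R = 4.819).
Fraction of consumed R going to S: r_S/(r_S+r_T) = 0.5901.
C_S = 0.5901·C_{R0}·X = 0.5901×7.15×0.326 = 1.38 mol·L⁻¹; Y_S = C_S/C_{R0} = 0.192.

0.192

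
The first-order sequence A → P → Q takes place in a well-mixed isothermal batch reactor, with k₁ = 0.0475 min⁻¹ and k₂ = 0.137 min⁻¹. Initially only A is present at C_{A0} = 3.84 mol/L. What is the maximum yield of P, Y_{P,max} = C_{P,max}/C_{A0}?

Evaluating C_P at t_opt = ln(k₂/k₁)/(k₂−k₁) gives C_{P,max}/C_{A0} = (k₁/k₂)^[k₂/(k₂−k₁)].
= (0.0475/0.137)^(0.137/(0.137−0.0475)) = (0.3467)^(1.531) = 0.1976.

0.198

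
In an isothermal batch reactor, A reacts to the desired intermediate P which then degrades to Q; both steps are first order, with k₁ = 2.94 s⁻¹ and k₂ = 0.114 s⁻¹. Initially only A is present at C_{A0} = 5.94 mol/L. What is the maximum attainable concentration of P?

At the optimum, C_{P,max}/C_{A0} = (k₁/k₂)^[k₂/(k₂−k₁)].
= (2.94/0.114)^(0.114/(0.114−2.94)) = (25.79)^(-0.04034) = 0.8771.
C_{P,max} = 0.8771×5.94 = 5.21 mol/L.

5.21 mol/L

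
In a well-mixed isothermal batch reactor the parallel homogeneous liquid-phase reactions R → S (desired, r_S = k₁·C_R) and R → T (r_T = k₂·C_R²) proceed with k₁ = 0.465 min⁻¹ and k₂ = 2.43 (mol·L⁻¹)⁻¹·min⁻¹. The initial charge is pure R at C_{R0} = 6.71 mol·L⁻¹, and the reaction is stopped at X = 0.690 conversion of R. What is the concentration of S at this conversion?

0.213 mol·L⁻¹

C_R = C_{R0}(1−X) = 2.080 mol·L⁻¹.
Along a PFR/batch, dC_S/dC_R = −r_S/(r_S+r_T) = −k₁/(k₁+k₂·C_R).
Integrating from C_{R0} to C_R: C_S = (0.465/2.43)·ln[(0.465+2.43·6.71)/(0.465+2.43·2.08)] = 0.1914·ln(16.77/5.520) = 0.2127 mol·L⁻¹.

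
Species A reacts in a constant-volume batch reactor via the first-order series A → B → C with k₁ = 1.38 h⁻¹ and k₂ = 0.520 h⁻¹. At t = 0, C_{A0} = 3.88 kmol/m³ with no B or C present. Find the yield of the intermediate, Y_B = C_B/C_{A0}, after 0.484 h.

0.425

For first-order series with pure A initially, C_B(t) = k₁C_{A0}/(k₂−k₁)·(e^(−k₁t) − e^(−k₂t)).
e^(−k₁t) = e^(−1.38×0.484) = e^(−0.6679) = 0.5128; e^(−k₂t) = e^(−0.2517) = 0.7775.
C_B = 1.38×3.88/(0.520−1.38) × (0.5128−0.7775) = (-6.226)×(-0.2647) = 1.648 kmol/m³.
Y_B = C_B/C_{A0} = 1.648/3.88 = 0.425.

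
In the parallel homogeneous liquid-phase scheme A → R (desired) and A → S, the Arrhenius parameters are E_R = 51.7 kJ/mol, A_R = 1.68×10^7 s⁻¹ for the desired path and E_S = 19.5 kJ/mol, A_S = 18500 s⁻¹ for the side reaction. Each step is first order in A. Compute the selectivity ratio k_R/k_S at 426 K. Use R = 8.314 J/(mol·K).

Since both paths have the same order in A, the concentration cancels and S_{R/S} = k_R/k_S = (A_R/A_S)·exp[(E_S−E_R)/(RT)].
(E_S−E_R)/(RT) = (19.5−51.7)×10³/(8.314×426) = -32200/3542 = -9.092.
k_R/k_S = (1.68×10^7/18500)·exp(-9.092) = 908.1 × 1.126×10^-4 = 0.102.

0.102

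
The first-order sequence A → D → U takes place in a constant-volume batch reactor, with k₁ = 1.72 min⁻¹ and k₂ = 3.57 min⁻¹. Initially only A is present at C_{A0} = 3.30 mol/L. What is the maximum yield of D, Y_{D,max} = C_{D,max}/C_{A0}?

At the optimum, C_{D,max}/C_{A0} = (k₁/k₂)^[k₂/(k₂−k₁)].
= (1.72/3.57)^(3.57/(3.57−1.72)) = (0.4818)^(1.930) = 0.2443.

0.244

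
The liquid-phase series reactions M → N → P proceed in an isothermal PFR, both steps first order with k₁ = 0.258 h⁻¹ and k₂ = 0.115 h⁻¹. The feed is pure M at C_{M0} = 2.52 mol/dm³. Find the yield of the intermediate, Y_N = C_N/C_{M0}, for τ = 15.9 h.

For first-order series with pure M initially, C_N(τ) = k₁C_{M0}/(k₂−k₁)·(e^(−k₁τ) − e^(−k₂τ)).
e^(−k₁τ) = e^(−0.258×15.9) = e^(−4.102) = 0.01654; e^(−k₂τ) = e^(−1.829) = 0.1607.
C_N = 0.258×2.52/(0.115−0.258) × (0.01654−0.1607) = (-4.547)×(-0.1441) = 0.6552 mol/dm³.
Y_N = C_N/C_{M0} = 0.6552/2.52 = 0.260.

0.260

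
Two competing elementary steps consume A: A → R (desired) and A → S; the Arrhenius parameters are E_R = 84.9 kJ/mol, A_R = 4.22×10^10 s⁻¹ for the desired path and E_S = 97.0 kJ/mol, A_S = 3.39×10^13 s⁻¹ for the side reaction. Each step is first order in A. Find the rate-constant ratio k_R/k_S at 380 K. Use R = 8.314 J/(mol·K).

k_R/k_S = (A_R/A_S)·exp[−(E_R−E_S)/(RT)] = (A_R/A_S)·exp[(E_S−E_R)/(RT)].
(E_S−E_R)/(RT) = (97.0−84.9)×10³/(8.314×380) = 12100/3159 = 3.830.
k_R/k_S = (4.22×10^10/3.39×10^13)·exp(3.830) = 0.001245 × 46.06 = 0.0573.

0.0573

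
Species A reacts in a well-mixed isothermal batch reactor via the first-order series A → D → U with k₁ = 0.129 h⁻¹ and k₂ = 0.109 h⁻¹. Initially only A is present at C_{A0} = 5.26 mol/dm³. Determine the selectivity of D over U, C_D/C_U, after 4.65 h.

3.25

Solving the coupled first-order balances gives C_D(t) = [k₁/(k₂−k₁)]·C_{A0}·(e^(−k₁t) − e^(−k₂t)).
e^(−k₁t) = e^(−0.129×4.65) = e^(−0.5999) = 0.5489; e^(−k₂t) = e^(−0.5069) = 0.6024.
C_D = 0.129×5.26/(0.109−0.129) × (0.5489−0.6024) = (-33.93)×(-0.05350) = 1.815 mol/dm³.
C_A = C_{A0}e^(−k₁t) = 2.887 mol/dm³, so C_U = C_{A0}−C_A−C_D = 0.5579 mol/dm³; C_D/C_U = 3.25.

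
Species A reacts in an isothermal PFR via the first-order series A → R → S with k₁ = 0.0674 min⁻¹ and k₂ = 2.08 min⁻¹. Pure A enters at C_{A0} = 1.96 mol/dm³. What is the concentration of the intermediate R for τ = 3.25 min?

0.0527 mol/dm³

The intermediate concentration in a first-order A→B→C sequence is C_R = k₁C_{A0}(e^(−k₁τ) − e^(−k₂τ))/(k₂−k₁).
e^(−k₁τ) = e^(−0.0674×3.25) = e^(−0.2190) = 0.8033; e^(−k₂τ) = e^(−6.760) = 0.001159.
C_R = 0.0674×1.96/(2.08−0.0674) × (0.8033−0.001159) = 0.06564×0.8021 = 0.05265 mol/dm³.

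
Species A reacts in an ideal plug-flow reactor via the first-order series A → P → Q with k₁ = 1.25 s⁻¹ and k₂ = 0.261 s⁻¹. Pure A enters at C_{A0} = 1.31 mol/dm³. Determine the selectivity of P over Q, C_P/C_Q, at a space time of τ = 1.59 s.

For first-order series with pure A initially, C_P(τ) = k₁C_{A0}/(k₂−k₁)·(e^(−k₁τ) − e^(−k₂τ)).
e^(−k₁τ) = e^(−1.25×1.59) = e^(−1.988) = 0.1370; e^(−k₂τ) = e^(−0.4150) = 0.6603.
C_P = 1.25×1.31/(0.261−1.25) × (0.1370−0.6603) = (-1.656)×(-0.5233) = 0.8664 mol/dm³.
C_A = C_{A0}e^(−k₁τ) = 0.1795 mol/dm³, so C_Q = C_{A0}−C_A−C_P = 0.2640 mol/dm³; C_P/C_Q = 3.28.

3.28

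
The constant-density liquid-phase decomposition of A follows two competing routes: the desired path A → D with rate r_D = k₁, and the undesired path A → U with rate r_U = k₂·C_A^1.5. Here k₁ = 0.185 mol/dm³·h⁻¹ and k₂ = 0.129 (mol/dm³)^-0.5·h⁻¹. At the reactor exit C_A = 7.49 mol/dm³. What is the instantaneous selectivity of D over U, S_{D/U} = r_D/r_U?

0.0700

S_{D/U} = r_D/r_U = (k₁)/(k₂·C_A^1.5) = (k₁/k₂)·C_A^-1.5.
= (0.185) / (0.129×7.490^1.5) = 0.1850/2.644 = 0.0700.
The undesired path is higher order in A, so low C_A (CSTR or dilute feed) favours D.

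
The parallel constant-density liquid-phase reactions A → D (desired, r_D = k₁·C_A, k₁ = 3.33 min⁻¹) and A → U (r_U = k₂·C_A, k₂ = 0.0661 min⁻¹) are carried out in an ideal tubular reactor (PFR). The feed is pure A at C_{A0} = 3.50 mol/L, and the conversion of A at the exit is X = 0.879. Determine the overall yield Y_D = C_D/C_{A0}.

C_A = C_{A0}(1−X) = 0.4235 mol/L.
Both paths are first order in A, so the instantaneous fraction to D is constant: dC_D/d(−C_A) = k₁/(k₁+k₂) = 0.9805.
C_D = 0.9805·(C_{A0}−C_A) = 0.9805×3.077 = 3.02 mol/L.
Y_D = C_D/C_{A0} = 3.017/3.50 = 0.862.

0.862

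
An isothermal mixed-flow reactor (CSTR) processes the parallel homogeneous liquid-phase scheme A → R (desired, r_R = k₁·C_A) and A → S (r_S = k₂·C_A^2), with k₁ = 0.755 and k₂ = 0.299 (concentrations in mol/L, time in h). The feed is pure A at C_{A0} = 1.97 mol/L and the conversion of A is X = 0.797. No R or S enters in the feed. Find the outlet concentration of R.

Exit C_A = C_{A0}(1−X) = 1.97×0.203 = 0.3999 mol/L.
A CSTR operates uniformly at the exit composition, giving r_R = 0.3019 and r_S = 0.04782 (each k·C_A^n at C_A = 0.3999).
Fraction of consumed A going to R: r_R/(r_R+r_S) = 0.8633.
C_R = 0.8633·C_{A0}·X = 0.8633×1.97×0.797 = 1.36 mol/L.

1.36 mol/L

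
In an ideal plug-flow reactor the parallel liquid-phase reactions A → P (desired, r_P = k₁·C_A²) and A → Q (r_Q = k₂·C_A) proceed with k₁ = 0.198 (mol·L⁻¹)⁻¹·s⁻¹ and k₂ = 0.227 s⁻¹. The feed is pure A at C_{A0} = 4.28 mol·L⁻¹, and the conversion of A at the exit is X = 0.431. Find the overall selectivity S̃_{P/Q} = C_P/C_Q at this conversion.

2.87

C_A = C_{A0}(1−X) = 2.435 mol·L⁻¹.
Along a PFR/batch, dC_Q/dC_A = −r_Q/(r_P+r_Q) = −k₂/(k₂+k₁·C_A).
Integrating from C_{A0} to C_A: C_Q = (0.227/0.198)·ln[(0.227+0.198·4.28)/(0.227+0.198·2.44)] = 1.146·ln(1.074/0.7092) = 0.4763 mol·L⁻¹.
Then C_P = (C_{A0}−C_A) − C_Q = 1.845 − 0.4763 = 1.368 mol·L⁻¹.
S̃_{P/Q} = C_P/C_Q = 1.368/0.4763 = 2.87.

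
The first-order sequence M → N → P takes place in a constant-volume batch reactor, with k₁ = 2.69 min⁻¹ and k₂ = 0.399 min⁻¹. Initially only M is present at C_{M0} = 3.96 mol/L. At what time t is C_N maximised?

For first-order series the maximum of C_N occurs at t_opt = ln(k₂/k₁)/(k₂−k₁).
= ln(0.399/2.69)/(0.399−2.69) = ln(0.1483)/-2.291 = -1.908/-2.291 = 0.833 min.

0.833 min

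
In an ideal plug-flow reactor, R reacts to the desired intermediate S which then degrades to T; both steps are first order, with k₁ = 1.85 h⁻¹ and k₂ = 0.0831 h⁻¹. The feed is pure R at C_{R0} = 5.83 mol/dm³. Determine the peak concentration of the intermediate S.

Evaluating C_S at τ_opt = ln(k₂/k₁)/(k₂−k₁) gives C_{S,max}/C_{R0} = (k₁/k₂)^[k₂/(k₂−k₁)].
= (1.85/0.0831)^(0.0831/(0.0831−1.85)) = (22.26)^(-0.04703) = 0.8642.
C_{S,max} = 0.8642×5.83 = 5.04 mol/dm³.

5.04 mol/dm³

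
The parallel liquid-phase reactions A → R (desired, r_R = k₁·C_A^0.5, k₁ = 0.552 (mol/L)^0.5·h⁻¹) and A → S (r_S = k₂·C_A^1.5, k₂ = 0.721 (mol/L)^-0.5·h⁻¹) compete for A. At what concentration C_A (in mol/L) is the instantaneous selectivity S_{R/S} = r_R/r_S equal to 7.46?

0.103 mol/L

S_{R/S} = (k₁/k₂)·C_A⁻¹ ⇒ C_A = (S·k₂/k₁)^(-1).
= (7.46×0.721/0.552)^(-1) = (9.744)^(-1) = 0.103 mol/L.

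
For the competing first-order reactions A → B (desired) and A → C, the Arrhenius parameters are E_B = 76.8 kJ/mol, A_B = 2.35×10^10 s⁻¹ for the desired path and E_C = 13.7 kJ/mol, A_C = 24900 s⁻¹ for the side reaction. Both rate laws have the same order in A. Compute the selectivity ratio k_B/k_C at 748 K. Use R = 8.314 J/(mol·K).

37.0

With equal orders, S_{B/C} = k_B/k_C = (A_B/A_C)·exp[(E_C−E_B)/(RT)].
(E_C−E_B)/(RT) = (13.7−76.8)×10³/(8.314×748) = -63100/6219 = -10.15.
k_B/k_C = (2.35×10^10/24900)·exp(-10.15) = 9.438×10^5 × 3.921×10^-5 = 37.0.
Since E_B > E_C, raising the temperature improves selectivity toward B.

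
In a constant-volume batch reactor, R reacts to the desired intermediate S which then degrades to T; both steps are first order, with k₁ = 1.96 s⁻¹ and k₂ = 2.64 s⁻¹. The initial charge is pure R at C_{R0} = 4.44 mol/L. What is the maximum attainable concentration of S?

1.40 mol/L

For a first-order series the maximum intermediate yield is C_{S,max}/C_{R0} = (k₁/k₂)^[k₂/(k₂−k₁)].
= (1.96/2.64)^(2.64/(2.64−1.96)) = (0.7424)^(3.882) = 0.3146.
C_{S,max} = 0.3146×4.44 = 1.40 mol/L.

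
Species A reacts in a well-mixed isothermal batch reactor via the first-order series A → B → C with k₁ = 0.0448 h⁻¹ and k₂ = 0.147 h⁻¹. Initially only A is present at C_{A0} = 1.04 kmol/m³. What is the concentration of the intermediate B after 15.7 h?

0.180 kmol/m³

The intermediate concentration in a first-order A→B→C sequence is C_B = k₁C_{A0}(e^(−k₁t) − e^(−k₂t))/(k₂−k₁).
e^(−k₁t) = e^(−0.0448×15.7) = e^(−0.7034) = 0.4949; e^(−k₂t) = e^(−2.308) = 0.09947.
C_B = 0.0448×1.04/(0.147−0.0448) × (0.4949−0.09947) = 0.4559×0.3954 = 0.1803 kmol/m³.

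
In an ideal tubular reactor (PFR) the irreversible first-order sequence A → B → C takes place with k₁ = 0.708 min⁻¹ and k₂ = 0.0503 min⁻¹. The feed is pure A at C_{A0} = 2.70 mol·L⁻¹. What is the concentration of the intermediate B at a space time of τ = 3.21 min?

2.17 mol·L⁻¹

Solving the coupled first-order balances gives C_B(τ) = [k₁/(k₂−k₁)]·C_{A0}·(e^(−k₁τ) − e^(−k₂τ)).
e^(−k₁τ) = e^(−0.708×3.21) = e^(−2.273) = 0.1030; e^(−k₂τ) = e^(−0.1615) = 0.8509.
C_B = 0.708×2.70/(0.0503−0.708) × (0.1030−0.8509) = (-2.906)×(-0.7479) = 2.174 mol·L⁻¹.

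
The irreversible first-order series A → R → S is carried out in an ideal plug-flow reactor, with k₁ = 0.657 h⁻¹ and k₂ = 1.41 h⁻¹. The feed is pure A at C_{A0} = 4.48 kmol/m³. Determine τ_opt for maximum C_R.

Setting dC_R/dτ = 0 gives τ_opt = ln(k₂/k₁)/(k₂−k₁).
= ln(1.41/0.657)/(1.41−0.657) = ln(2.146)/0.7530 = 0.7637/0.7530 = 1.01 h.

1.01 h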